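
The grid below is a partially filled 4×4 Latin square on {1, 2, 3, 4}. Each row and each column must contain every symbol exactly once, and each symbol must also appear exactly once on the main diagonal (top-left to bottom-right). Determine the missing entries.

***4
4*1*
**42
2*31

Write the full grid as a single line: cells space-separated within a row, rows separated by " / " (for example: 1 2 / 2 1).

3 1 2 4 / 4 2 1 3 / 1 3 4 2 / 2 4 3 1

(r1,c1) = 3
(r1,c3) = 2
(r2,c2) = 2
(r2,c4) = 3
(r3,c1) = 1
(r3,c2) = 3
(r4,c2) = 4
(r1,c2) = 1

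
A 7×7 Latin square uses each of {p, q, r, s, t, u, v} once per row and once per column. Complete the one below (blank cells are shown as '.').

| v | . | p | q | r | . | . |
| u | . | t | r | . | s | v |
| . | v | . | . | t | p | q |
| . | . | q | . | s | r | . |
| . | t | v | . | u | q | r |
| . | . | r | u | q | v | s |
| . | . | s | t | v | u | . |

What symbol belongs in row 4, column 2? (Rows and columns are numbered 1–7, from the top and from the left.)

row 1 has {p,q,r,v}; column 6 has {p,q,r,s,u,v} — only t is left for (r1,c6).
row 1 has {p,q,r,t,v}; column 7 has {q,r,s,v} — only u is left for (r1,c7).
row 2 has {r,s,t,u,v}; column 5 has {q,r,s,t,u,v} — only p is left for (r2,c5).
row 3 has {p,q,t,v}; column 3 has {p,q,r,s,t,v} — only u is left for (r3,c3).
row 3 has {p,q,t,u,v}; column 4 has {q,r,t,u} — only s is left for (r3,c4).
row 5 has {q,r,t,u,v}; column 4 has {q,r,s,t,u} — only p is left for (r5,c4).
row 6 has {q,r,s,u,v}; column 2 has {t,v} — only p is left for (r6,c2).
row 7 has {s,t,u,v}; column 7 has {q,r,s,u,v} — only p is left for (r7,c7).
row 1 has {p,q,r,t,u,v}; column 2 has {p,t,v} — only s is left for (r1,c2).
row 2 has {p,r,s,t,u,v}; column 2 has {p,s,t,v} — only q is left for (r2,c2).
row 3 has {p,q,s,t,u,v}; column 1 has {u,v} — only r is left for (r3,c1).
row 4 has {q,r,s}; column 2 has {p,q,s,t,v} — only u is left for (r4,c2).

u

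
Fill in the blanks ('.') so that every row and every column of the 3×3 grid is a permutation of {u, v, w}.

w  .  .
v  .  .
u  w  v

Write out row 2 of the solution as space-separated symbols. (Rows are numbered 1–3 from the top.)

v u w

At row 1, column 3: row 1 has {w}; column 3 has {v}; that leaves u.
At row 2, column 2: row 2 has {v}; column 2 has {w}; that leaves u.
At row 2, column 3: row 2 has {u,v}; column 3 has {u,v}; that leaves w.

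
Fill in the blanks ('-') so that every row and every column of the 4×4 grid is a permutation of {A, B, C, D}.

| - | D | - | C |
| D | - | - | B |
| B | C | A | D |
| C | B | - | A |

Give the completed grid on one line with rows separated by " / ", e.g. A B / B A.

A D B C / D A C B / B C A D / C B D A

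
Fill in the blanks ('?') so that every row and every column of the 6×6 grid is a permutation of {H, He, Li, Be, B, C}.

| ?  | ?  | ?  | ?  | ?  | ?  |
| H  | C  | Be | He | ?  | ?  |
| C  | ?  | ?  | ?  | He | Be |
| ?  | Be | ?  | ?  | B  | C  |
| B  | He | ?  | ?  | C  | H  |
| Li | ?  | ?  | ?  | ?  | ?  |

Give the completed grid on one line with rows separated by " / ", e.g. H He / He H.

Be B He C H Li / H C Be He Li B / C Li B H He Be / He Be H Li B C / B He Li Be C H / Li H C B Be He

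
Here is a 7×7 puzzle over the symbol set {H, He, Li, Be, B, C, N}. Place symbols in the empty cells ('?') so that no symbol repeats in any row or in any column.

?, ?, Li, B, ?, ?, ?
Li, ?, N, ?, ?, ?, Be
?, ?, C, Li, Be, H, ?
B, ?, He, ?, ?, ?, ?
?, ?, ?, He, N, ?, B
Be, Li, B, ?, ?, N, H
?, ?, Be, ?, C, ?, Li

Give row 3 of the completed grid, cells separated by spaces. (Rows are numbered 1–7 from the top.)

N B C Li Be H He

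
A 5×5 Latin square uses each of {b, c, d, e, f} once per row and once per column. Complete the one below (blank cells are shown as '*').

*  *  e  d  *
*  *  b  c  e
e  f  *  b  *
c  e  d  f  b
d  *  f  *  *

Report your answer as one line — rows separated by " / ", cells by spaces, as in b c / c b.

b c e d f / f d b c e / e f c b d / c e d f b / d b f e c

(r2,c1) = f
(r2,c2) = d
(r3,c3) = c
(r3,c5) = d
(r5,c4) = e
(r5,c5) = c
(r1,c1) = b
(r1,c2) = c
(r1,c5) = f
(r5,c2) = b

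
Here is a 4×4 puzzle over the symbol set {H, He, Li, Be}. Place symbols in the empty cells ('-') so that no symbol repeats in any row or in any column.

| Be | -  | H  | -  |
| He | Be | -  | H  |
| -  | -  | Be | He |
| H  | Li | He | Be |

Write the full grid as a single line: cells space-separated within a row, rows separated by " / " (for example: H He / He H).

Be He H Li / He Be Li H / Li H Be He / H Li He Be

At row 1, column 2: row 1 has {H,Be}; column 2 has {Li,Be}; that leaves He.
At row 1, column 4: row 1 has {H,He,Be}; column 4 has {H,He,Be}; that leaves Li.
At row 2, column 3: row 2 has {H,He,Be}; column 3 has {H,He,Be}; that leaves Li.
At row 3, column 1: row 3 has {He,Be}; column 1 has {H,He,Be}; that leaves Li.
At row 3, column 2: row 3 has {He,Li,Be}; column 2 has {He,Li,Be}; that leaves H.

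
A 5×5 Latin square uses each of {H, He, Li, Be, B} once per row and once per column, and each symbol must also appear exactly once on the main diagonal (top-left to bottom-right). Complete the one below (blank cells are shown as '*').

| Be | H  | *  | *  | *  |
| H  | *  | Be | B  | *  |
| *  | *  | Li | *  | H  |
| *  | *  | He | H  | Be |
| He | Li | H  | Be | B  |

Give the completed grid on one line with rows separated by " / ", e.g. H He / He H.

(r1,c3) = B
(r2,c2) = He
(r2,c5) = Li
(r3,c1) = B
(r3,c2) = Be
(r3,c4) = He
(r4,c1) = Li
(r4,c2) = B
(r1,c4) = Li
(r1,c5) = He

Be H B Li He / H He Be B Li / B Be Li He H / Li B He H Be / He Li H Be B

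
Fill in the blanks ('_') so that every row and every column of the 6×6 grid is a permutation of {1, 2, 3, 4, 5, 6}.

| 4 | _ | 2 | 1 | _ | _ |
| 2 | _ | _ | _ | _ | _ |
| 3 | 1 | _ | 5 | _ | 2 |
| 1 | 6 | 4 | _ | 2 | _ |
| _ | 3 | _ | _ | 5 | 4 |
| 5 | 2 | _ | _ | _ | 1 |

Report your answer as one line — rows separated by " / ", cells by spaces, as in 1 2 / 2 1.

row 1 has {1,2,4}; column 2 has {1,2,3,6} — only 5 is left for (r1,c2).
row 2 has {2}; column 2 has {1,2,3,5,6} — only 4 is left for (r2,c2).
row 3 has {1,2,3,5}; column 3 has {2,4} — only 6 is left for (r3,c3).
row 3 has {1,2,3,5,6}; column 5 has {2,5} — only 4 is left for (r3,c5).
row 4 has {1,2,4,6}; column 4 has {1,5} — only 3 is left for (r4,c4).
row 4 has {1,2,3,4,6}; column 6 has {1,2,4} — only 5 is left for (r4,c6).
row 5 has {3,4,5}; column 1 has {1,2,3,4,5} — only 6 is left for (r5,c1).
row 5 has {3,4,5,6}; column 3 has {2,4,6} — only 1 is left for (r5,c3).
row 5 has {1,3,4,5,6}; column 4 has {1,3,5} — only 2 is left for (r5,c4).
row 6 has {1,2,5}; column 3 has {1,2,4,6} — only 3 is left for (r6,c3).
row 6 has {1,2,3,5}; column 5 has {2,4,5} — only 6 is left for (r6,c5).
row 1 has {1,2,4,5}; column 5 has {2,4,5,6} — only 3 is left for (r1,c5).
row 1 has {1,2,3,4,5}; column 6 has {1,2,4,5} — only 6 is left for (r1,c6).
row 2 has {2,4}; column 3 has {1,2,3,4,6} — only 5 is left for (r2,c3).
row 2 has {2,4,5}; column 4 has {1,2,3,5} — only 6 is left for (r2,c4).
row 2 has {2,4,5,6}; column 5 has {2,3,4,5,6} — only 1 is left for (r2,c5).
row 2 has {1,2,4,5,6}; column 6 has {1,2,4,5,6} — only 3 is left for (r2,c6).
row 6 has {1,2,3,5,6}; column 4 has {1,2,3,5,6} — only 4 is left for (r6,c4).

4 5 2 1 3 6 / 2 4 5 6 1 3 / 3 1 6 5 4 2 / 1 6 4 3 2 5 / 6 3 1 2 5 4 / 5 2 3 4 6 1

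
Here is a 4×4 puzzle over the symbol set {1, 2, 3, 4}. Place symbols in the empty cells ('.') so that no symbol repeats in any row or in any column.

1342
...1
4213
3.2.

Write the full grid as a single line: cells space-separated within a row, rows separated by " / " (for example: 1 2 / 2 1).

1 3 4 2 / 2 4 3 1 / 4 2 1 3 / 3 1 2 4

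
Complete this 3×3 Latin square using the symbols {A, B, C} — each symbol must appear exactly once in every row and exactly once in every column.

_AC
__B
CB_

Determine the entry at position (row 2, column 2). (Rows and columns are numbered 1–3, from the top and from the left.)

C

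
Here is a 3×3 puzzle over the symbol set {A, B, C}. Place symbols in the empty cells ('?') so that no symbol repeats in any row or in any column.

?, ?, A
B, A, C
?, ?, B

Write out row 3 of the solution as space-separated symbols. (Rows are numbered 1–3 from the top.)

(r1,c1) = C
(r1,c2) = B
(r3,c1) = A
(r3,c2) = C

A C B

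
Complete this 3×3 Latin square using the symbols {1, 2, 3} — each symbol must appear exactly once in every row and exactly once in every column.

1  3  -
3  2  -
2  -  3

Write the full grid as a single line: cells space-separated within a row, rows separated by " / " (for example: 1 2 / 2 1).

At row 1, column 3: row 1 has {1,3}; column 3 has {3}; that leaves 2.
At row 2, column 3: row 2 has {2,3}; column 3 has {2,3}; that leaves 1.
At row 3, column 2: row 3 has {2,3}; column 2 has {2,3}; that leaves 1.

1 3 2 / 3 2 1 / 2 1 3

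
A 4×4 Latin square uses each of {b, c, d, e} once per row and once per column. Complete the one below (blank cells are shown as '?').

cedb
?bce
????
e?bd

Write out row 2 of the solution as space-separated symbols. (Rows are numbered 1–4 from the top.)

d b c e

At row 2, column 1: row 2 has {b,c,e}; column 1 has {c,e}; that leaves d.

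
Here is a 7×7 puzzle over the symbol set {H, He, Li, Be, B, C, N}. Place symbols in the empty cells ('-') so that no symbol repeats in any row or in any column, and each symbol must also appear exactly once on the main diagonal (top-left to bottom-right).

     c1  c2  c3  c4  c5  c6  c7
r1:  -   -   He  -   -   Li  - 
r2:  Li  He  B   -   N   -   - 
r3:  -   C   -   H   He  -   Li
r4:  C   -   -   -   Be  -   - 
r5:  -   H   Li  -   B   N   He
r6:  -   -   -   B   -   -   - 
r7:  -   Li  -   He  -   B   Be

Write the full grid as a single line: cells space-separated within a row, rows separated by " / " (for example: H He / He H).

H Be He N C Li B / Li He B Be N H C / B C N H He Be Li / C B H Li Be He N / Be H Li C B N He / He N Be B Li C H / N Li C He H B Be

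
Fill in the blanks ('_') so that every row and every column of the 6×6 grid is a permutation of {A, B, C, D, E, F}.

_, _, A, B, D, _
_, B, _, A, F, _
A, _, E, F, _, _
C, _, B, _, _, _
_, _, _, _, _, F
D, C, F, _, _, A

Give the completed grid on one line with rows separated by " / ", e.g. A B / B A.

(r2,c1) = E
(r3,c2) = D
(r5,c1) = B
(r6,c4) = E
(r6,c5) = B
(r1,c1) = F
(r1,c2) = E
(r1,c6) = C
(r2,c6) = D
(r3,c5) = C
(r3,c6) = B
(r4,c4) = D
(r4,c6) = E
(r5,c2) = A
(r5,c4) = C
(r5,c5) = E
(r2,c3) = C
(r4,c2) = F
(r4,c5) = A
(r5,c3) = D

F E A B D C / E B C A F D / A D E F C B / C F B D A E / B A D C E F / D C F E B A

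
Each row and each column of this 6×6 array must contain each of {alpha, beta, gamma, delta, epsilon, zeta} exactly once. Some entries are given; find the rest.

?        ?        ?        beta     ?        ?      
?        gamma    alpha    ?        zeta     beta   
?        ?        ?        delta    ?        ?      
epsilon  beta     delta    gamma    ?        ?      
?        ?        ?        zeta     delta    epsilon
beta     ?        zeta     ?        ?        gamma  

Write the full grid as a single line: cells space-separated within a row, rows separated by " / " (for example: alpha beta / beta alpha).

alpha zeta epsilon beta gamma delta / delta gamma alpha epsilon zeta beta / zeta epsilon gamma delta beta alpha / epsilon beta delta gamma alpha zeta / gamma alpha beta zeta delta epsilon / beta delta zeta alpha epsilon gamma

(r2,c1): row 2 has {alpha,beta,gamma,zeta}; column 1 has {beta,epsilon}, so it must be delta.
(r2,c4): row 2 has {alpha,beta,gamma,delta,zeta}; column 4 has {beta,gamma,delta,zeta}, so it must be epsilon.
(r4,c5): row 4 has {beta,gamma,delta,epsilon}; column 5 has {delta,zeta}, so it must be alpha.
(r4,c6): row 4 has {alpha,beta,gamma,delta,epsilon}; column 6 has {beta,gamma,epsilon}, so it must be zeta.
(r5,c2): row 5 has {delta,epsilon,zeta}; column 2 has {beta,gamma}, so it must be alpha.
(r6,c4): row 6 has {beta,gamma,zeta}; column 4 has {beta,gamma,delta,epsilon,zeta}, so it must be alpha.
(r6,c5): row 6 has {alpha,beta,gamma,zeta}; column 5 has {alpha,delta,zeta}, so it must be epsilon.
(r1,c5): row 1 has {beta}; column 5 has {alpha,delta,epsilon,zeta}, so it must be gamma.
(r3,c5): row 3 has {delta}; column 5 has {alpha,gamma,delta,epsilon,zeta}, so it must be beta.
(r3,c6): row 3 has {beta,delta}; column 6 has {beta,gamma,epsilon,zeta}, so it must be alpha.
(r5,c1): row 5 has {alpha,delta,epsilon,zeta}; column 1 has {beta,delta,epsilon}, so it must be gamma.
(r5,c3): row 5 has {alpha,gamma,delta,epsilon,zeta}; column 3 has {alpha,delta,zeta}, so it must be beta.
(r6,c2): row 6 has {alpha,beta,gamma,epsilon,zeta}; column 2 has {alpha,beta,gamma}, so it must be delta.
(r1,c3): row 1 has {beta,gamma}; column 3 has {alpha,beta,delta,zeta}, so it must be epsilon.
(r1,c6): row 1 has {beta,gamma,epsilon}; column 6 has {alpha,beta,gamma,epsilon,zeta}, so it must be delta.
(r3,c1): row 3 has {alpha,beta,delta}; column 1 has {beta,gamma,delta,epsilon}, so it must be zeta.
(r3,c2): row 3 has {alpha,beta,delta,zeta}; column 2 has {alpha,beta,gamma,delta}, so it must be epsilon.
(r3,c3): row 3 has {alpha,beta,delta,epsilon,zeta}; column 3 has {alpha,beta,delta,epsilon,zeta}, so it must be gamma.
(r1,c1): row 1 has {beta,gamma,delta,epsilon}; column 1 has {beta,gamma,delta,epsilon,zeta}, so it must be alpha.
(r1,c2): row 1 has {alpha,beta,gamma,delta,epsilon}; column 2 has {alpha,beta,gamma,delta,epsilon}, so it must be zeta.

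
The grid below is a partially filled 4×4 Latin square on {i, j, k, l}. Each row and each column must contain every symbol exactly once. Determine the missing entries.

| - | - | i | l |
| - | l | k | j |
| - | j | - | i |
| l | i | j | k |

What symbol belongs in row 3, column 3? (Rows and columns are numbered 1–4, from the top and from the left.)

l

(r1,c2) = k
(r2,c1) = i
(r3,c1) = k
(r3,c3) = l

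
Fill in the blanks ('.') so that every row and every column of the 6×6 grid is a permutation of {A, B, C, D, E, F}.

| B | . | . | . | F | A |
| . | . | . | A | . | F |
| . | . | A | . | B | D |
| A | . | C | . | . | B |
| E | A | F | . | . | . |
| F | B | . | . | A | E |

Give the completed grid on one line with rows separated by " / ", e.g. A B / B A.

B C E D F A / D E B A C F / C F A E B D / A D C F E B / E A F B D C / F B D C A E

(r3,c1) = C
(r5,c6) = C
(r6,c3) = D
(r6,c4) = C
(r1,c3) = E
(r1,c4) = D
(r2,c1) = D
(r2,c3) = B
(r5,c4) = B
(r5,c5) = D
(r1,c2) = C
(r2,c2) = E
(r2,c5) = C
(r3,c2) = F
(r3,c4) = E
(r4,c2) = D
(r4,c4) = F
(r4,c5) = E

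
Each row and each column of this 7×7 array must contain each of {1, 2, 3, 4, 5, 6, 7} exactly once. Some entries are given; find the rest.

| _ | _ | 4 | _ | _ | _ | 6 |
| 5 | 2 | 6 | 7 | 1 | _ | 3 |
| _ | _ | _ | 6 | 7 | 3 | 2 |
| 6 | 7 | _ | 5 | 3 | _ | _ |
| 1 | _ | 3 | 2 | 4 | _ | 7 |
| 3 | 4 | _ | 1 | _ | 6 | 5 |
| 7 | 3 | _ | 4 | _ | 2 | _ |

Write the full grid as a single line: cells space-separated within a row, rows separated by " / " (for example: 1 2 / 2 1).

2 1 4 3 5 7 6 / 5 2 6 7 1 4 3 / 4 5 1 6 7 3 2 / 6 7 2 5 3 1 4 / 1 6 3 2 4 5 7 / 3 4 7 1 2 6 5 / 7 3 5 4 6 2 1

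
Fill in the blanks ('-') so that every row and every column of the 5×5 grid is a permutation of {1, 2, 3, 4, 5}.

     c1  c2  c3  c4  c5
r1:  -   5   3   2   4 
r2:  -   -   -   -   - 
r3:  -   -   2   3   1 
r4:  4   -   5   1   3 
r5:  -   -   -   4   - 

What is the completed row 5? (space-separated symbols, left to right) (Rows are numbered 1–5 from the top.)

2 3 1 4 5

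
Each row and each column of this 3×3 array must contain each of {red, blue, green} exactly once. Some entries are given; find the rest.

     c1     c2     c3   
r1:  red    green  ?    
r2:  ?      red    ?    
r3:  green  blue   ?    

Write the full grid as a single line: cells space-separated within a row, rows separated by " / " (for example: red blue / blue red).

red green blue / blue red green / green blue red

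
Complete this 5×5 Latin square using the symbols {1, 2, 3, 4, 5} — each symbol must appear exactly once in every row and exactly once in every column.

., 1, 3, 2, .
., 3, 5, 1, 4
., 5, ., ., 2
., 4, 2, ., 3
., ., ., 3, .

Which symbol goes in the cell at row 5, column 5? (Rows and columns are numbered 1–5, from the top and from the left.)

1

(r1,c5) = 5
(r2,c1) = 2
(r3,c4) = 4
(r4,c4) = 5
(r5,c2) = 2
(r5,c5) = 1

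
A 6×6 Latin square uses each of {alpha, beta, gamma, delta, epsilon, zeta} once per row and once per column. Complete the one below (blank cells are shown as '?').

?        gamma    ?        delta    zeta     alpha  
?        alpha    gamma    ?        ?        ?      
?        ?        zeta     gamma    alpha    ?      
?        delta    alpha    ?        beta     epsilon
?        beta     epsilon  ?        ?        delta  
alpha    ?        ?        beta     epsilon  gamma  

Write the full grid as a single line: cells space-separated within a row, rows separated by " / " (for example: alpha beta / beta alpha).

epsilon gamma beta delta zeta alpha / beta alpha gamma epsilon delta zeta / delta epsilon zeta gamma alpha beta / gamma delta alpha zeta beta epsilon / zeta beta epsilon alpha gamma delta / alpha zeta delta beta epsilon gamma

row 1 has {alpha,gamma,delta,zeta}; column 3 has {alpha,gamma,epsilon,zeta} — only beta is left for (r1,c3).
row 2 has {alpha,gamma}; column 5 has {alpha,beta,epsilon,zeta} — only delta is left for (r2,c5).
row 3 has {alpha,gamma,zeta}; column 2 has {alpha,beta,gamma,delta} — only epsilon is left for (r3,c2).
row 3 has {alpha,gamma,epsilon,zeta}; column 6 has {alpha,gamma,delta,epsilon} — only beta is left for (r3,c6).
row 4 has {alpha,beta,delta,epsilon}; column 4 has {beta,gamma,delta} — only zeta is left for (r4,c4).
row 5 has {beta,delta,epsilon}; column 4 has {beta,gamma,delta,zeta} — only alpha is left for (r5,c4).
row 5 has {alpha,beta,delta,epsilon}; column 5 has {alpha,beta,delta,epsilon,zeta} — only gamma is left for (r5,c5).
row 6 has {alpha,beta,gamma,epsilon}; column 2 has {alpha,beta,gamma,delta,epsilon} — only zeta is left for (r6,c2).
row 6 has {alpha,beta,gamma,epsilon,zeta}; column 3 has {alpha,beta,gamma,epsilon,zeta} — only delta is left for (r6,c3).
row 1 has {alpha,beta,gamma,delta,zeta}; column 1 has {alpha} — only epsilon is left for (r1,c1).
row 2 has {alpha,gamma,delta}; column 4 has {alpha,beta,gamma,delta,zeta} — only epsilon is left for (r2,c4).
row 2 has {alpha,gamma,delta,epsilon}; column 6 has {alpha,beta,gamma,delta,epsilon} — only zeta is left for (r2,c6).
row 3 has {alpha,beta,gamma,epsilon,zeta}; column 1 has {alpha,epsilon} — only delta is left for (r3,c1).
row 4 has {alpha,beta,delta,epsilon,zeta}; column 1 has {alpha,delta,epsilon} — only gamma is left for (r4,c1).
row 5 has {alpha,beta,gamma,delta,epsilon}; column 1 has {alpha,gamma,delta,epsilon} — only zeta is left for (r5,c1).
row 2 has {alpha,gamma,delta,epsilon,zeta}; column 1 has {alpha,gamma,delta,epsilon,zeta} — only beta is left for (r2,c1).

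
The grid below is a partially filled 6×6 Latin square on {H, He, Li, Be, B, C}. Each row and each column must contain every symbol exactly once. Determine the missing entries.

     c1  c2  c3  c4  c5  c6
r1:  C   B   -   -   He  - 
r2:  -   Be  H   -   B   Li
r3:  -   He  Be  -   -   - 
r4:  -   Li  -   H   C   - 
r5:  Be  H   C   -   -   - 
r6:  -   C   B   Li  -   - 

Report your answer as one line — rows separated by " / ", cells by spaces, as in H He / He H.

C B Li Be He H / He Be H C B Li / Li He Be B H C / B Li He H C Be / Be H C He Li B / H C B Li Be He

(r1,c3): row 1 has {He,B,C}; column 3 has {H,Be,B,C}, so it must be Li.
(r1,c4): row 1 has {He,Li,B,C}; column 4 has {H,Li}, so it must be Be.
(r1,c6): row 1 has {He,Li,Be,B,C}; column 6 has {Li}, so it must be H.
(r2,c1): row 2 has {H,Li,Be,B}; column 1 has {Be,C}, so it must be He.
(r2,c4): row 2 has {H,He,Li,Be,B}; column 4 has {H,Li,Be}, so it must be C.
(r3,c4): row 3 has {He,Be}; column 4 has {H,Li,Be,C}, so it must be B.
(r3,c6): row 3 has {He,Be,B}; column 6 has {H,Li}, so it must be C.
(r4,c1): row 4 has {H,Li,C}; column 1 has {He,Be,C}, so it must be B.
(r4,c3): row 4 has {H,Li,B,C}; column 3 has {H,Li,Be,B,C}, so it must be He.
(r4,c6): row 4 has {H,He,Li,B,C}; column 6 has {H,Li,C}, so it must be Be.
(r5,c4): row 5 has {H,Be,C}; column 4 has {H,Li,Be,B,C}, so it must be He.
(r5,c5): row 5 has {H,He,Be,C}; column 5 has {He,B,C}, so it must be Li.
(r5,c6): row 5 has {H,He,Li,Be,C}; column 6 has {H,Li,Be,C}, so it must be B.
(r6,c1): row 6 has {Li,B,C}; column 1 has {He,Be,B,C}, so it must be H.
(r6,c5): row 6 has {H,Li,B,C}; column 5 has {He,Li,B,C}, so it must be Be.
(r6,c6): row 6 has {H,Li,Be,B,C}; column 6 has {H,Li,Be,B,C}, so it must be He.
(r3,c1): row 3 has {He,Be,B,C}; column 1 has {H,He,Be,B,C}, so it must be Li.
(r3,c5): row 3 has {He,Li,Be,B,C}; column 5 has {He,Li,Be,B,C}, so it must be H.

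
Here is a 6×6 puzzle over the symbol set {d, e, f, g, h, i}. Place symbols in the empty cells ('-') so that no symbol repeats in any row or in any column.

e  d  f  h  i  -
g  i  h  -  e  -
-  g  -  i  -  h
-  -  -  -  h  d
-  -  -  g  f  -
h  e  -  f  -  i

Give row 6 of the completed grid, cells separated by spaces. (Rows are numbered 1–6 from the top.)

(r1,c6): row 1 has {d,e,f,h,i}; column 6 has {d,h,i}, so it must be g.
(r2,c4): row 2 has {e,g,h,i}; column 4 has {f,g,h,i}, so it must be d.
(r2,c6): row 2 has {d,e,g,h,i}; column 6 has {d,g,h,i}, so it must be f.
(r3,c5): row 3 has {g,h,i}; column 5 has {e,f,h,i}, so it must be d.
(r4,c2): row 4 has {d,h}; column 2 has {d,e,g,i}, so it must be f.
(r4,c4): row 4 has {d,f,h}; column 4 has {d,f,g,h,i}, so it must be e.
(r5,c2): row 5 has {f,g}; column 2 has {d,e,f,g,i}, so it must be h.
(r5,c6): row 5 has {f,g,h}; column 6 has {d,f,g,h,i}, so it must be e.
(r6,c5): row 6 has {e,f,h,i}; column 5 has {d,e,f,h,i}, so it must be g.
(r3,c1): row 3 has {d,g,h,i}; column 1 has {e,g,h}, so it must be f.
(r3,c3): row 3 has {d,f,g,h,i}; column 3 has {f,h}, so it must be e.
(r4,c1): row 4 has {d,e,f,h}; column 1 has {e,f,g,h}, so it must be i.
(r4,c3): row 4 has {d,e,f,h,i}; column 3 has {e,f,h}, so it must be g.
(r5,c1): row 5 has {e,f,g,h}; column 1 has {e,f,g,h,i}, so it must be d.
(r5,c3): row 5 has {d,e,f,g,h}; column 3 has {e,f,g,h}, so it must be i.
(r6,c3): row 6 has {e,f,g,h,i}; column 3 has {e,f,g,h,i}, so it must be d.

h e d f g i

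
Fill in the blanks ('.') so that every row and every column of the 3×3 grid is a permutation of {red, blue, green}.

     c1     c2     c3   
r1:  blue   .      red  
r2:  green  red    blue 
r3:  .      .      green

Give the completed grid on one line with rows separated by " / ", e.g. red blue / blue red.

(r1,c2) = green
(r3,c1) = red
(r3,c2) = blue

blue green red / green red blue / red blue green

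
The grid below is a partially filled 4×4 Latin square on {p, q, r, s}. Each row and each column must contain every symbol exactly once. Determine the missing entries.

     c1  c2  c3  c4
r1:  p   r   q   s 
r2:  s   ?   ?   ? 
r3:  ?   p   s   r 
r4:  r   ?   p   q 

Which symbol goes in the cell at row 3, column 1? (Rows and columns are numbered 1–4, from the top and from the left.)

(r2,c2): row 2 has {s}; column 2 has {p,r}, so it must be q.
(r2,c3): row 2 has {q,s}; column 3 has {p,q,s}, so it must be r.
(r2,c4): row 2 has {q,r,s}; column 4 has {q,r,s}, so it must be p.
(r3,c1): row 3 has {p,r,s}; column 1 has {p,r,s}, so it must be q.

q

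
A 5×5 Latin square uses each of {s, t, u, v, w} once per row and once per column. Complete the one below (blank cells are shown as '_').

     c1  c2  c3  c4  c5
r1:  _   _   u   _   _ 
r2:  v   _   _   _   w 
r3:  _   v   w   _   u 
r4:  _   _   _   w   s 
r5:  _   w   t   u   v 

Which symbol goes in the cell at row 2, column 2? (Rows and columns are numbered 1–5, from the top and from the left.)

u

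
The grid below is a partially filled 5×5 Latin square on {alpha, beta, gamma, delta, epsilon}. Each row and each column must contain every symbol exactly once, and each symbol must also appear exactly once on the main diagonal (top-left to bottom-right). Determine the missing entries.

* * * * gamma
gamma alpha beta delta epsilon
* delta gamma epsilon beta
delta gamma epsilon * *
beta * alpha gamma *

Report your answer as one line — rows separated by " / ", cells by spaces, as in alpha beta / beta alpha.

epsilon beta delta alpha gamma / gamma alpha beta delta epsilon / alpha delta gamma epsilon beta / delta gamma epsilon beta alpha / beta epsilon alpha gamma delta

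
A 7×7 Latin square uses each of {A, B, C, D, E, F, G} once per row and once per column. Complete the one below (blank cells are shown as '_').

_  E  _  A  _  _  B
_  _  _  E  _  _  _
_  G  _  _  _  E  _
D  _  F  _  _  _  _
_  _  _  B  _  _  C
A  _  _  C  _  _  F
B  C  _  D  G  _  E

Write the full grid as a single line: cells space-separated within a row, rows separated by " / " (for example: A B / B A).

G E C A F D B / F A D E C B G / C G B F A E D / D B F G E C A / E F G B D A C / A D E C B G F / B C A D G F E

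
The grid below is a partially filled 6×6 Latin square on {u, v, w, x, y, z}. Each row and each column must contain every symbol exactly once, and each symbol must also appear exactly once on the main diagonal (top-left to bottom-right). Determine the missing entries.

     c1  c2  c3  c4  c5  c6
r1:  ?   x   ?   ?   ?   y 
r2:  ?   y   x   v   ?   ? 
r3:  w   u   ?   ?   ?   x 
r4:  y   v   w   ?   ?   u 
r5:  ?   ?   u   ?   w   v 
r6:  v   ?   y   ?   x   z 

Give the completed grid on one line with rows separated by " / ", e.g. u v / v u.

u x z w v y / z y x v u w / w u v z y x / y v w x z u / x z u y w v / v w y u x z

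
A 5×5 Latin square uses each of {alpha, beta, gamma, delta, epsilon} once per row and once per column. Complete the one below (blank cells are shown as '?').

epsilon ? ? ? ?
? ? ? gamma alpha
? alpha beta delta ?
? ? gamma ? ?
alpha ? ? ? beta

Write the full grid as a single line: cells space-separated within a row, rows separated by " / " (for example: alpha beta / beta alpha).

epsilon delta alpha beta gamma / delta beta epsilon gamma alpha / gamma alpha beta delta epsilon / beta epsilon gamma alpha delta / alpha gamma delta epsilon beta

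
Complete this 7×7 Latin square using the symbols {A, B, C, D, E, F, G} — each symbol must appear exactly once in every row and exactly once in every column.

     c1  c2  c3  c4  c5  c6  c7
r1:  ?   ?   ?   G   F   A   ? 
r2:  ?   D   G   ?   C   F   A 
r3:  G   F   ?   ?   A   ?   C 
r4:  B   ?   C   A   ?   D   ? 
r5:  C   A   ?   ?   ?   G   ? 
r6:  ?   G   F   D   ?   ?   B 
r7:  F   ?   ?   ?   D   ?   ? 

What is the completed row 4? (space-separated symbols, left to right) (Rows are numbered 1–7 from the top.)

B E C A G D F

(r2,c1) = E
(r2,c4) = B
(r3,c4) = E
(r3,c6) = B
(r4,c2) = E
(r4,c5) = G
(r4,c7) = F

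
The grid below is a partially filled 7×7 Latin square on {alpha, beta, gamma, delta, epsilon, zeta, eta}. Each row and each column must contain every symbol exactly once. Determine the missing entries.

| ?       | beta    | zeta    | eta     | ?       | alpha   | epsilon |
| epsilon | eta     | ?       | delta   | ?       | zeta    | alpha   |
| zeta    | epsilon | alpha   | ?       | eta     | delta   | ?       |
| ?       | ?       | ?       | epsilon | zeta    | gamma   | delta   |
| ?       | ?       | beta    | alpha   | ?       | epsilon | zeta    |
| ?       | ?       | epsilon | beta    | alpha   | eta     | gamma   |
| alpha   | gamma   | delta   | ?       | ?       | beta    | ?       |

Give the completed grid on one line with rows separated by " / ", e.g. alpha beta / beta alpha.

gamma beta zeta eta delta alpha epsilon / epsilon eta gamma delta beta zeta alpha / zeta epsilon alpha gamma eta delta beta / beta alpha eta epsilon zeta gamma delta / eta delta beta alpha gamma epsilon zeta / delta zeta epsilon beta alpha eta gamma / alpha gamma delta zeta epsilon beta eta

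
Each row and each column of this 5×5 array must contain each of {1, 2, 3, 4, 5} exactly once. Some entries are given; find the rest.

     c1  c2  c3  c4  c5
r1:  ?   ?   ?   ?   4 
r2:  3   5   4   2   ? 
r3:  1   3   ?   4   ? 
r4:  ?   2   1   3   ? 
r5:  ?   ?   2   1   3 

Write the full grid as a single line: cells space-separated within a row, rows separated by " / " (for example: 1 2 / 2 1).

Cell (r1,c2): row 1 has {4}; column 2 has {2,3,5} → 1.
Cell (r1,c4): row 1 has {1,4}; column 4 has {1,2,3,4} → 5.
Cell (r2,c5): row 2 has {2,3,4,5}; column 5 has {3,4} → 1.
Cell (r3,c3): row 3 has {1,3,4}; column 3 has {1,2,4} → 5.
Cell (r3,c5): row 3 has {1,3,4,5}; column 5 has {1,3,4} → 2.
Cell (r4,c5): row 4 has {1,2,3}; column 5 has {1,2,3,4} → 5.
Cell (r5,c2): row 5 has {1,2,3}; column 2 has {1,2,3,5} → 4.
Cell (r1,c1): row 1 has {1,4,5}; column 1 has {1,3} → 2.
Cell (r1,c3): row 1 has {1,2,4,5}; column 3 has {1,2,4,5} → 3.
Cell (r4,c1): row 4 has {1,2,3,5}; column 1 has {1,2,3} → 4.
Cell (r5,c1): row 5 has {1,2,3,4}; column 1 has {1,2,3,4} → 5.

2 1 3 5 4 / 3 5 4 2 1 / 1 3 5 4 2 / 4 2 1 3 5 / 5 4 2 1 3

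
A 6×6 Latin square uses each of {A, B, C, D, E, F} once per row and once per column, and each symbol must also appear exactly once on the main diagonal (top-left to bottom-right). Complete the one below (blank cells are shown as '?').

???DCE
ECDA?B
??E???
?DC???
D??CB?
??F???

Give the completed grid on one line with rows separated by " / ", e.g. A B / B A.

row 2 has {A,B,C,D,E}; column 5 has {B,C} — only F is left for (r2,c5).
row 4 has {C,D}; column 4 has {A,C,D}; the diagonal has {B,C,E} — only F is left for (r4,c4).
row 4 has {C,D,F}; column 6 has {B,E} — only A is left for (r4,c6).
row 5 has {B,C,D}; column 3 has {C,D,E,F} — only A is left for (r5,c3).
row 5 has {A,B,C,D}; column 6 has {A,B,E} — only F is left for (r5,c6).
row 6 has {F}; column 6 has {A,B,E,F}; the diagonal has {B,C,E,F} — only D is left for (r6,c6).
row 1 has {C,D,E}; column 1 has {D,E}; the diagonal has {B,C,D,E,F} — only A is left for (r1,c1).
row 1 has {A,C,D,E}; column 3 has {A,C,D,E,F} — only B is left for (r1,c3).
row 3 has {E}; column 4 has {A,C,D,F} — only B is left for (r3,c4).
row 3 has {B,E}; column 6 has {A,B,D,E,F} — only C is left for (r3,c6).
row 4 has {A,C,D,F}; column 1 has {A,D,E} — only B is left for (r4,c1).
row 4 has {A,B,C,D,F}; column 5 has {B,C,F} — only E is left for (r4,c5).
row 5 has {A,B,C,D,F}; column 2 has {C,D} — only E is left for (r5,c2).
row 6 has {D,F}; column 1 has {A,B,D,E} — only C is left for (r6,c1).
row 6 has {C,D,F}; column 4 has {A,B,C,D,F} — only E is left for (r6,c4).
row 6 has {C,D,E,F}; column 5 has {B,C,E,F} — only A is left for (r6,c5).
row 1 has {A,B,C,D,E}; column 2 has {C,D,E} — only F is left for (r1,c2).
row 3 has {B,C,E}; column 1 has {A,B,C,D,E} — only F is left for (r3,c1).
row 3 has {B,C,E,F}; column 2 has {C,D,E,F} — only A is left for (r3,c2).
row 3 has {A,B,C,E,F}; column 5 has {A,B,C,E,F} — only D is left for (r3,c5).
row 6 has {A,C,D,E,F}; column 2 has {A,C,D,E,F} — only B is left for (r6,c2).

A F B D C E / E C D A F B / F A E B D C / B D C F E A / D E A C B F / C B F E A D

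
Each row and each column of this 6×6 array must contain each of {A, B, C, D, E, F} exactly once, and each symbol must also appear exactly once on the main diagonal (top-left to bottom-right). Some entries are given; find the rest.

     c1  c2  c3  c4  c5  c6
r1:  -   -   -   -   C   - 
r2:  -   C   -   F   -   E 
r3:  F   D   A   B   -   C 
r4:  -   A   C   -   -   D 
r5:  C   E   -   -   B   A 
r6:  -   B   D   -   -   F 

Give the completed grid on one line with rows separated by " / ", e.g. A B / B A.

D F E A C B / A C B F D E / F D A B E C / B A C E F D / C E F D B A / E B D C A F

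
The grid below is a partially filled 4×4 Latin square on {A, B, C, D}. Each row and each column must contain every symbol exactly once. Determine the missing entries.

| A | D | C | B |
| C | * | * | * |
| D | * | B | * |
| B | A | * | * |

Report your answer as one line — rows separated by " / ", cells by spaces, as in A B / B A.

A D C B / C B A D / D C B A / B A D C

(r2,c2): row 2 has {C}; column 2 has {A,D}, so it must be B.
(r3,c2): row 3 has {B,D}; column 2 has {A,B,D}, so it must be C.
(r3,c4): row 3 has {B,C,D}; column 4 has {B}, so it must be A.
(r4,c3): row 4 has {A,B}; column 3 has {B,C}, so it must be D.
(r4,c4): row 4 has {A,B,D}; column 4 has {A,B}, so it must be C.
(r2,c3): row 2 has {B,C}; column 3 has {B,C,D}, so it must be A.
(r2,c4): row 2 has {A,B,C}; column 4 has {A,B,C}, so it must be D.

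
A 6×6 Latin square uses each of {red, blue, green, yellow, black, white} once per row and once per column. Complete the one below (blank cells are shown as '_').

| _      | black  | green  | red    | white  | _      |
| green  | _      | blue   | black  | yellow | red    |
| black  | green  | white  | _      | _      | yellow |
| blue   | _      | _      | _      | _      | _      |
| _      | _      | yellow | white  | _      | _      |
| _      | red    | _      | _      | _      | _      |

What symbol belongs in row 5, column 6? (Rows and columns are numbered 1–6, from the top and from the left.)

black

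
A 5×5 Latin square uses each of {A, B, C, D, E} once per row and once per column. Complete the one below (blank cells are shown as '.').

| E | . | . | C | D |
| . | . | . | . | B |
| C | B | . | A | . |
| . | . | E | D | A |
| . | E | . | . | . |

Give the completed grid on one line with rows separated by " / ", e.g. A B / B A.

(r1,c2): row 1 has {C,D,E}; column 2 has {B,E}, so it must be A.
(r1,c3): row 1 has {A,C,D,E}; column 3 has {E}, so it must be B.
(r2,c4): row 2 has {B}; column 4 has {A,C,D}, so it must be E.
(r3,c3): row 3 has {A,B,C}; column 3 has {B,E}, so it must be D.
(r3,c5): row 3 has {A,B,C,D}; column 5 has {A,B,D}, so it must be E.
(r4,c1): row 4 has {A,D,E}; column 1 has {C,E}, so it must be B.
(r4,c2): row 4 has {A,B,D,E}; column 2 has {A,B,E}, so it must be C.
(r5,c4): row 5 has {E}; column 4 has {A,C,D,E}, so it must be B.
(r5,c5): row 5 has {B,E}; column 5 has {A,B,D,E}, so it must be C.
(r2,c2): row 2 has {B,E}; column 2 has {A,B,C,E}, so it must be D.
(r5,c3): row 5 has {B,C,E}; column 3 has {B,D,E}, so it must be A.
(r2,c1): row 2 has {B,D,E}; column 1 has {B,C,E}, so it must be A.
(r2,c3): row 2 has {A,B,D,E}; column 3 has {A,B,D,E}, so it must be C.
(r5,c1): row 5 has {A,B,C,E}; column 1 has {A,B,C,E}, so it must be D.

E A B C D / A D C E B / C B D A E / B C E D A / D E A B C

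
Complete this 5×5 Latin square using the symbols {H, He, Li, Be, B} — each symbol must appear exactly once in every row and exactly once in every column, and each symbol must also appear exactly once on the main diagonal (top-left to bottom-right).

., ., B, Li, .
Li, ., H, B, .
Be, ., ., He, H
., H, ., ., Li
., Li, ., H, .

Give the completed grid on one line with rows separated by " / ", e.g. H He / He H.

H Be B Li He / Li He H B Be / Be B Li He H / B H He Be Li / He Li Be H B

(r3,c2): row 3 has {H,He,Be}; column 2 has {H,Li}, so it must be B.
(r3,c3): row 3 has {H,He,Be,B}; column 3 has {H,B}; the diagonal is empty so far, so it must be Li.
(r4,c4): row 4 has {H,Li}; column 4 has {H,He,Li,B}; the diagonal has {Li}, so it must be Be.
(r2,c2): row 2 has {H,Li,B}; column 2 has {H,Li,B}; the diagonal has {Li,Be}, so it must be He.
(r2,c5): row 2 has {H,He,Li,B}; column 5 has {H,Li}, so it must be Be.
(r4,c3): row 4 has {H,Li,Be}; column 3 has {H,Li,B}, so it must be He.
(r5,c3): row 5 has {H,Li}; column 3 has {H,He,Li,B}, so it must be Be.
(r5,c5): row 5 has {H,Li,Be}; column 5 has {H,Li,Be}; the diagonal has {He,Li,Be}, so it must be B.
(r1,c1): row 1 has {Li,B}; column 1 has {Li,Be}; the diagonal has {He,Li,Be,B}, so it must be H.
(r1,c2): row 1 has {H,Li,B}; column 2 has {H,He,Li,B}, so it must be Be.
(r1,c5): row 1 has {H,Li,Be,B}; column 5 has {H,Li,Be,B}, so it must be He.
(r4,c1): row 4 has {H,He,Li,Be}; column 1 has {H,Li,Be}, so it must be B.
(r5,c1): row 5 has {H,Li,Be,B}; column 1 has {H,Li,Be,B}, so it must be He.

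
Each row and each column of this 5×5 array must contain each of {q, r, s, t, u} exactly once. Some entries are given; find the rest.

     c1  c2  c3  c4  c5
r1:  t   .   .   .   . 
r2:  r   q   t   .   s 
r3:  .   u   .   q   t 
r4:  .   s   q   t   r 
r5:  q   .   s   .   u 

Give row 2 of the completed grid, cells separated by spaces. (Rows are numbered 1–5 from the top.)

r q t u s

(r1,c2) = r
(r1,c3) = u
(r1,c4) = s
(r1,c5) = q
(r2,c4) = u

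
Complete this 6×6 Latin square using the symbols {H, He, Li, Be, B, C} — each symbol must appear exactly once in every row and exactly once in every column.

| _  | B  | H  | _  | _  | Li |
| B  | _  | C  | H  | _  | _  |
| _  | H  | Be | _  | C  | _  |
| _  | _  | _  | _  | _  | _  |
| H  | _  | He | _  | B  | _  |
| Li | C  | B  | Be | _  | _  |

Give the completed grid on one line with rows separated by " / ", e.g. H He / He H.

C B H He Be Li / B Be C H Li He / He H Be Li C B / Be He Li B H C / H Li He C B Be / Li C B Be He H

(r3,c1) = He
(r3,c6) = B
(r4,c3) = Li
(r3,c4) = Li
(r5,c4) = C
(r5,c6) = Be
(r1,c4) = He
(r1,c5) = Be
(r2,c6) = He
(r4,c4) = B
(r5,c2) = Li
(r6,c6) = H
(r1,c1) = C
(r2,c2) = Be
(r2,c5) = Li
(r4,c1) = Be
(r4,c2) = He
(r4,c5) = H
(r4,c6) = C
(r6,c5) = He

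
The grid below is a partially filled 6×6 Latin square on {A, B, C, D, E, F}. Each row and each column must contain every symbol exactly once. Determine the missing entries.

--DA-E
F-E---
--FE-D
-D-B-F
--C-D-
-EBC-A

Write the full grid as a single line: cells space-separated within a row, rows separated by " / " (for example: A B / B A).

B F D A C E / F B E D A C / A C F E B D / C D A B E F / E A C F D B / D E B C F A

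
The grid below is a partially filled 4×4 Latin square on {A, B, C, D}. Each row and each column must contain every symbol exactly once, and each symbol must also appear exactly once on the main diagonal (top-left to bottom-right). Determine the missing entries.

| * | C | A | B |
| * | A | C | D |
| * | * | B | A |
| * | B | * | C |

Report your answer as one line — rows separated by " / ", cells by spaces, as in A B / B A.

(r1,c1): row 1 has {A,B,C}; column 1 is empty so far; the diagonal has {A,B,C}, so it must be D.
(r2,c1): row 2 has {A,C,D}; column 1 has {D}, so it must be B.
(r3,c1): row 3 has {A,B}; column 1 has {B,D}, so it must be C.
(r3,c2): row 3 has {A,B,C}; column 2 has {A,B,C}, so it must be D.
(r4,c1): row 4 has {B,C}; column 1 has {B,C,D}, so it must be A.
(r4,c3): row 4 has {A,B,C}; column 3 has {A,B,C}, so it must be D.

D C A B / B A C D / C D B A / A B D C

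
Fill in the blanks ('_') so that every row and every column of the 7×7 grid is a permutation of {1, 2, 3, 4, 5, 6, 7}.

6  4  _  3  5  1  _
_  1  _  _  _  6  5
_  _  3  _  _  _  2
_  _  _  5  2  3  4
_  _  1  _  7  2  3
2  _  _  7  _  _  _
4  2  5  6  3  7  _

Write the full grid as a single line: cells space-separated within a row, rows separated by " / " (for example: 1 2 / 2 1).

(r1,c7): row 1 has {1,3,4,5,6}; column 7 has {2,3,4,5}, so it must be 7.
(r2,c5): row 2 has {1,5,6}; column 5 has {2,3,5,7}, so it must be 4.
(r5,c1): row 5 has {1,2,3,7}; column 1 has {2,4,6}, so it must be 5.
(r5,c2): row 5 has {1,2,3,5,7}; column 2 has {1,2,4}, so it must be 6.
(r5,c4): row 5 has {1,2,3,5,6,7}; column 4 has {3,5,6,7}, so it must be 4.
(r7,c7): row 7 has {2,3,4,5,6,7}; column 7 has {2,3,4,5,7}, so it must be 1.
(r1,c3): row 1 has {1,3,4,5,6,7}; column 3 has {1,3,5}, so it must be 2.
(r2,c3): row 2 has {1,4,5,6}; column 3 has {1,2,3,5}, so it must be 7.
(r2,c4): row 2 has {1,4,5,6,7}; column 4 has {3,4,5,6,7}, so it must be 2.
(r3,c4): row 3 has {2,3}; column 4 has {2,3,4,5,6,7}, so it must be 1.
(r3,c5): row 3 has {1,2,3}; column 5 has {2,3,4,5,7}, so it must be 6.
(r4,c2): row 4 has {2,3,4,5}; column 2 has {1,2,4,6}, so it must be 7.
(r4,c3): row 4 has {2,3,4,5,7}; column 3 has {1,2,3,5,7}, so it must be 6.
(r6,c3): row 6 has {2,7}; column 3 has {1,2,3,5,6,7}, so it must be 4.
(r6,c5): row 6 has {2,4,7}; column 5 has {2,3,4,5,6,7}, so it must be 1.
(r6,c6): row 6 has {1,2,4,7}; column 6 has {1,2,3,6,7}, so it must be 5.
(r6,c7): row 6 has {1,2,4,5,7}; column 7 has {1,2,3,4,5,7}, so it must be 6.
(r2,c1): row 2 has {1,2,4,5,6,7}; column 1 has {2,4,5,6}, so it must be 3.
(r3,c1): row 3 has {1,2,3,6}; column 1 has {2,3,4,5,6}, so it must be 7.
(r3,c2): row 3 has {1,2,3,6,7}; column 2 has {1,2,4,6,7}, so it must be 5.
(r3,c6): row 3 has {1,2,3,5,6,7}; column 6 has {1,2,3,5,6,7}, so it must be 4.
(r4,c1): row 4 has {2,3,4,5,6,7}; column 1 has {2,3,4,5,6,7}, so it must be 1.
(r6,c2): row 6 has {1,2,4,5,6,7}; column 2 has {1,2,4,5,6,7}, so it must be 3.

6 4 2 3 5 1 7 / 3 1 7 2 4 6 5 / 7 5 3 1 6 4 2 / 1 7 6 5 2 3 4 / 5 6 1 4 7 2 3 / 2 3 4 7 1 5 6 / 4 2 5 6 3 7 1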